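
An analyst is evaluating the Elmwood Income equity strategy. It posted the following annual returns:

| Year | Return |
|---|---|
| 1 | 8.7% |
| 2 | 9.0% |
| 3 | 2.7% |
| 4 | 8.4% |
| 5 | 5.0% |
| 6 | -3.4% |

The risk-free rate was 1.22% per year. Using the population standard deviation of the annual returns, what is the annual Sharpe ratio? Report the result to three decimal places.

μ = (8.7 + 9 + 2.7 + 8.4 + 5 − 3.4) / 6 = 5.0667%
Σ(r − μ)² = 117.0733; population σ = √(117.0733/6) = 4.4173%
Sharpe = (μ − rf) / σ = (5.0667 − 1.22) / 4.4173 = 3.8467 / 4.4173 = 0.8708

0.871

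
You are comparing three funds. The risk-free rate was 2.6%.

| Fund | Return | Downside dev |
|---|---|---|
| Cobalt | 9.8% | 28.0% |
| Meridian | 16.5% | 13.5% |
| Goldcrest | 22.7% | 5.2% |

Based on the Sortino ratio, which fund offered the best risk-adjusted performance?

Goldcrest

Cobalt: Sortino ratio = (9.8% − 2.6%) / 28.0% = 0.257
Meridian: Sortino ratio = (16.5% − 2.6%) / 13.5% = 1.030
Goldcrest: Sortino ratio = (22.7% − 2.6%) / 5.2% = 3.865
Highest: Goldcrest (3.865).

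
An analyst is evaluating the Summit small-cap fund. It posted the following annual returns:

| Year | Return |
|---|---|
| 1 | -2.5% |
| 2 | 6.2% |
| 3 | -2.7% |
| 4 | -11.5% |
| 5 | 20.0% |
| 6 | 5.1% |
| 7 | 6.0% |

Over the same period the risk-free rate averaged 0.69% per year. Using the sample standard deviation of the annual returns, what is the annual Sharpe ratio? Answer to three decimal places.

0.228

Mean return r̄ = 20.60 / 7 = 2.9429%
Sample σ = √[Σ(r − r̄)² / 6] = √[585.6171 / 6] = √97.6029 = 9.8794%
Sharpe = (r̄ − rf) / σ = (2.9429 − 0.69) / 9.8794 = 2.2529 / 9.8794 = 0.2280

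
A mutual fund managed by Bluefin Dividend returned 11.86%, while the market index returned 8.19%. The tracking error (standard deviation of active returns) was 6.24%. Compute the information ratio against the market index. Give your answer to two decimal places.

0.59

IR = (Rp − Rb) / TE = (11.86% − 8.19%) / 6.24% = 3.67% / 6.24% = 0.5881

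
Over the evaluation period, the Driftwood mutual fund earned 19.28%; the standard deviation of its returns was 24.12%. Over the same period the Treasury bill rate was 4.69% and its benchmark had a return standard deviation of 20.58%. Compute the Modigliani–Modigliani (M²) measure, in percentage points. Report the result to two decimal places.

Sharpe = (Rp − Rf) / σp = (19.28% − 4.69%) / 24.12% = 0.6049
M² = Rf + Sharpe × σm = 4.69% + 0.6049 × 20.58% = 17.1388%

17.14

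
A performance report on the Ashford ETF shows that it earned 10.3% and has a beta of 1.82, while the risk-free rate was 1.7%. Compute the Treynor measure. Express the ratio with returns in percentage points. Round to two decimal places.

4.73

Treynor = (Rp − Rf) / β = (10.3% − 1.7%) / 1.82 = 8.60 / 1.82 = 4.7253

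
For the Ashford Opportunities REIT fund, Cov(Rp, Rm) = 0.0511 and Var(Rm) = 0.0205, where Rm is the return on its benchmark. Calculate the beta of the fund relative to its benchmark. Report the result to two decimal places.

β = Cov(Rp, Rm) / Var(Rm) = 0.0511 / 0.0205 = 2.4927

2.49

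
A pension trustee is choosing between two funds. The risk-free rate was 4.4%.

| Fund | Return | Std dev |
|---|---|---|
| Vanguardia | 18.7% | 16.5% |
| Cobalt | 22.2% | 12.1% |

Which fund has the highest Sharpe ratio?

Vanguardia: Sharpe ratio = (18.7% − 4.4%) / 16.5% = 0.867
Cobalt: Sharpe ratio = (22.2% − 4.4%) / 12.1% = 1.471
Highest: Cobalt (1.471).

Cobalt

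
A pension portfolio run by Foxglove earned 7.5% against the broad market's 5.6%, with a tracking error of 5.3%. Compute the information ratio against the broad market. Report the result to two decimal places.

IR = (Rp − Rb) / TE = (7.5% − 5.6%) / 5.3% = 1.90% / 5.3% = 0.3585

0.36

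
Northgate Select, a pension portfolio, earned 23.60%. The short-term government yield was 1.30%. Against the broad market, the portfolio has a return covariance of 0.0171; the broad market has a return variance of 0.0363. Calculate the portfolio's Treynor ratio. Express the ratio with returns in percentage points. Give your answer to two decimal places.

47.34

β = Cov / Var = 0.0171 / 0.0363 = 0.4711
Treynor = (Rp − Rf) / β = (23.60% − 1.30%) / 0.4711 = 22.30 / 0.4711 = 47.3360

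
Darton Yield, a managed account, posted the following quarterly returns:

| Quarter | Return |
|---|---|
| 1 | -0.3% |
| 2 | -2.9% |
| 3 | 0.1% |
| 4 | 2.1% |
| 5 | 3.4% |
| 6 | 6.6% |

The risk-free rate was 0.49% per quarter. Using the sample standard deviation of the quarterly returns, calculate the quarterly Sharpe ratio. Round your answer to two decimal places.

Mean return r̄ = 9.00 / 6 = 1.5000%
Sample std dev = √[54.5400 / 5] = 3.3027%
Sharpe = (r̄ − rf) / σ = (1.5000 − 0.49) / 3.3027 = 1.0100 / 3.3027 = 0.3058

0.31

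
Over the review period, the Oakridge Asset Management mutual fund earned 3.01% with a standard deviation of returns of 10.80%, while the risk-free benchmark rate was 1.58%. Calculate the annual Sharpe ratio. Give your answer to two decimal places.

0.13

Sharpe = (Rp − Rf) / σp = (3.01% − 1.58%) / 10.80% = 1.43% / 10.80% = 0.1324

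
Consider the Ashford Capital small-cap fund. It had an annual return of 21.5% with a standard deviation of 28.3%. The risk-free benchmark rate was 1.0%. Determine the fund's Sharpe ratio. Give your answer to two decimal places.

Sharpe = (Rp − Rf) / σp = (21.5% − 1.0%) / 28.3% = 20.50% / 28.3% = 0.7244

0.72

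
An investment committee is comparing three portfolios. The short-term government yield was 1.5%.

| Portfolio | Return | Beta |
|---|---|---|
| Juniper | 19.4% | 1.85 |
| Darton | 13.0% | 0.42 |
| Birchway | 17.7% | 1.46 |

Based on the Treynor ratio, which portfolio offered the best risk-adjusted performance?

Juniper: Treynor = (19.4% − 1.5%) / 1.85 = 9.676
Darton: Treynor = (13.0% − 1.5%) / 0.42 = 27.381
Birchway: Treynor = (17.7% − 1.5%) / 1.46 = 11.096
Highest: Darton (27.381).

Darton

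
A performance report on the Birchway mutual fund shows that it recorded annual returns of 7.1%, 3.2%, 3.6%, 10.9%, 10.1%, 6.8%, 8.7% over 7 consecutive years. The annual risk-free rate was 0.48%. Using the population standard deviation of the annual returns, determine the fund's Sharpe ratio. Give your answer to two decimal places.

Mean return r̄ = 50.40 / 7 = 7.2000%
Population σ = √[Σ(r − r̄)² / 7] = √[53.4800 / 7] = √7.6400 = 2.7641%
Sharpe = (r̄ − rf) / σ = (7.2000 − 0.48) / 2.7641 = 6.7200 / 2.7641 = 2.4312

2.43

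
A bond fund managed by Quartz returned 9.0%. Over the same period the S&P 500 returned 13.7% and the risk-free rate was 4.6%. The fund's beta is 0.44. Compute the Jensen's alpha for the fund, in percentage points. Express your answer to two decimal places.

0.40

CAPM expected return = Rf + β(Rm − Rf) = 4.6% + 0.44 × (13.7% − 4.6%) = 4.6 + 0.44 × 9.10 = 8.6040%
Jensen's α = Rp − E[R] = 9.0% − 8.6040% = 0.3960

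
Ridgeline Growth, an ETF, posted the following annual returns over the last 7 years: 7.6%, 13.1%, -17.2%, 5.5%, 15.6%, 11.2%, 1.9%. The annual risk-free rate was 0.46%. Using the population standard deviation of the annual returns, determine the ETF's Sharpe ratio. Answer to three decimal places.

Mean return r̄ = 37.70 / 7 = 5.3857%
Population σ = √[Σ(r − r̄)² / 7] = √[724.8286 / 7] = √103.5469 = 10.1758%
Sharpe = (r̄ − rf) / σ = (5.3857 − 0.46) / 10.1758 = 4.9257 / 10.1758 = 0.4841

0.484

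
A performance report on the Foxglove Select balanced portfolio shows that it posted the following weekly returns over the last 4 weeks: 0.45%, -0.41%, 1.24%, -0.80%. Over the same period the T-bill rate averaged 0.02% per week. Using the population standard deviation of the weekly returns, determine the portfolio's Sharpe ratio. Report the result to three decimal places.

0.127

Mean return μ = 0.480 / 4 = 0.1200%
Population σ = √[Σ(r − μ)² / 4] = √[2.4906 / 4] = √0.6227 = 0.7891%
Sharpe = (μ − rf) / σ = (0.1200 − 0.02) / 0.7891 = 0.1000 / 0.7891 = 0.1267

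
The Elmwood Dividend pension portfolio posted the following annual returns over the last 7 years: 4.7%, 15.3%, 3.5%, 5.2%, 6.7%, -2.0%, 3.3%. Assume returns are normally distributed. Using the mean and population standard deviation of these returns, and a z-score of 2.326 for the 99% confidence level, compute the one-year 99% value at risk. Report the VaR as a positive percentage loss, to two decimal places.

5.98

Mean return μ = 36.70 / 7 = 5.2429%
Σ(r − μ)² = (4.7 − 5.2429)² + (15.3 − 5.2429)² + … = 162.8371
σ = √[162.8371 / 7] = 4.8231%
VaR = −(μ − z·σ) = −(5.2429 − 2.326 × 4.8231) = −(-5.9756) = 5.9756%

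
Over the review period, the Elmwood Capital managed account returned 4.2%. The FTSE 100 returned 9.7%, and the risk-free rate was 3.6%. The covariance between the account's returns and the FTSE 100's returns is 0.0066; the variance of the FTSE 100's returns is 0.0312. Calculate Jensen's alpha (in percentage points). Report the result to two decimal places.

-0.69

β = Cov / Var = 0.0066 / 0.0312 = 0.2115
E[R] = Rf + β(Rm − Rf) = 3.6% + 0.2115 × (9.7% − 3.6%) = 4.8902%
α = Rp − E[R] = 4.2% − 4.8902% = -0.6902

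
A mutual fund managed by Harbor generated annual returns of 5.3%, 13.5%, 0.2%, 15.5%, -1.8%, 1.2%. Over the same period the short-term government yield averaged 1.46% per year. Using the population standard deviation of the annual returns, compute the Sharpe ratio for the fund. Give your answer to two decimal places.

r̄ = (5.3 + 13.5 + 0.2 + 15.5 − 1.8 + 1.2) / 6 = 5.6500%
Population std dev = √[263.7750 / 6] = 6.6304%
Sharpe = (r̄ − rf) / σ = (5.6500 − 1.46) / 6.6304 = 4.1900 / 6.6304 = 0.6319

0.63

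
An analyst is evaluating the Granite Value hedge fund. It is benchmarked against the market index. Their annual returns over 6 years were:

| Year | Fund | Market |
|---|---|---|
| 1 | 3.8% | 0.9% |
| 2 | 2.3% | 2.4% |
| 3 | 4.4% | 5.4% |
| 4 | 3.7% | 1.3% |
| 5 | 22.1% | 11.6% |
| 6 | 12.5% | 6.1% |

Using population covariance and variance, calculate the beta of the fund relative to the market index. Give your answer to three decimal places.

1.781

r̄p = 8.1333%,  r̄m = 4.6167%
Cov = Σ(rp − r̄p)(rm − r̄m) / 6 = 24.1378
Var(rm) = Σ(rm − r̄m)² / 6 = 13.5514
β = Cov / Var = 24.1378 / 13.5514 = 1.7812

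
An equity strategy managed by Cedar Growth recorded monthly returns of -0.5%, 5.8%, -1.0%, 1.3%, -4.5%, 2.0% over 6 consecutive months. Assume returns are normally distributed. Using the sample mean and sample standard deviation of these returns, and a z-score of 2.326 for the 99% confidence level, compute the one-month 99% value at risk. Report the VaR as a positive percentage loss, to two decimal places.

Mean return r̄ = 3.10 / 6 = 0.5167%
Σ(r − r̄)² = (-0.5 − 0.5167)² + (5.8 − 0.5167)² + … = 59.2283
σ = √[59.2283 / 5] = 3.4418%
VaR = −(r̄ − z·σ) = −(0.5167 − 2.326 × 3.4418) = −(-7.4889) = 7.4889%

7.49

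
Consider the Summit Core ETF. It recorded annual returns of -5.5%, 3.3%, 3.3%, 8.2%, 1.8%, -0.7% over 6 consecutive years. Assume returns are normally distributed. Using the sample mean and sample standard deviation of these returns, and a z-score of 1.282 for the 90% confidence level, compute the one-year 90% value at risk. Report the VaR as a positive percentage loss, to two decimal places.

μ = (-5.5 + 3.3 + 3.3 + 8.2 + 1.8 − 0.7) / 6 = 10.40 / 6 = 1.7333%
Σ(r − μ)² = 104.9733; sample σ = √(104.9733/5) = 4.5820%
VaR = −(μ − z·σ) = −(1.7333 − 1.282 × 4.5820) = −(-4.1408) = 4.1408%

4.14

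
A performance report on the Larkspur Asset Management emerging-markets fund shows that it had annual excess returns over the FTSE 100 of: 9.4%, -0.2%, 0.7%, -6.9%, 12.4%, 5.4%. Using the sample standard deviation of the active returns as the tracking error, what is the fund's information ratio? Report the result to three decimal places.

μ = (9.4 − 0.2 + 0.7 − 6.9 + 12.4 + 5.4) / 6 = 20.80 / 6 = 3.4667%
Σ(r − μ)² = (9.4 − 3.4667)² + (-0.2 − 3.4667)² + … = 247.3133
σ = √[247.3133 / 5] = 7.0330%
IR = μ / tracking error = 3.4667 / 7.0330 = 0.4929

0.493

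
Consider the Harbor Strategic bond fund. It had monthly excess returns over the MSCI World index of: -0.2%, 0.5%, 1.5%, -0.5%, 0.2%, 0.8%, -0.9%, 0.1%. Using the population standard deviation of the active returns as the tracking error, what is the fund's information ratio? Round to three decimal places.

0.265

μ = (-0.2 + 0.5 + 1.5 − 0.5 + 0.2 + 0.8 − 0.9 + 0.1) / 8 = 0.1875%
Population σ = √[Σ(r − μ)² / 8] = √[4.0088 / 8] = √0.5011 = 0.7079%
IR = μ / tracking error = 0.1875 / 0.7079 = 0.2649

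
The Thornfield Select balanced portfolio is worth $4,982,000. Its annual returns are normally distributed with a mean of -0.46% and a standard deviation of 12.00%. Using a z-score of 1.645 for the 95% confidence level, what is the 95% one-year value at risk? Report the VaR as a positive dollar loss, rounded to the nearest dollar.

$1,006,364

Return at the 95% tail: μ − z·σ = -0.46% − 1.645 × 12.00% = -0.46 − 19.7400 = -20.2000%
VaR = −(-20.2000%) × $4,982,000 = 20.2000% × $4,982,000 = $1,006,364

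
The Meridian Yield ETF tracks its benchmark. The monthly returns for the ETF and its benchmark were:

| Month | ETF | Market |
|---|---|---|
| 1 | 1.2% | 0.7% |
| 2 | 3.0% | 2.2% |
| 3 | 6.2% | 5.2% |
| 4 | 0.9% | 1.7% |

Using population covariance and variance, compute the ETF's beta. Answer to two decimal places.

r̄p = 2.8250%,  r̄m = 2.4500%
Cov = Σ(rp − r̄p)(rm − r̄m) / 4 = 3.3813
Var(rm) = Σ(rm − r̄m)² / 4 = 2.8125
β = Cov / Var = 3.3813 / 2.8125 = 1.2022

1.20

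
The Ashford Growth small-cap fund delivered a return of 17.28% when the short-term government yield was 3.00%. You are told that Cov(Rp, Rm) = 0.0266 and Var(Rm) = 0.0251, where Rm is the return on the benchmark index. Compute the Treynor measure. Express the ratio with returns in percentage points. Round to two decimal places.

β = Cov / Var = 0.0266 / 0.0251 = 1.0598
Treynor = (Rp − Rf) / β = (17.28% − 3.00%) / 1.0598 = 14.28 / 1.0598 = 13.4742

13.47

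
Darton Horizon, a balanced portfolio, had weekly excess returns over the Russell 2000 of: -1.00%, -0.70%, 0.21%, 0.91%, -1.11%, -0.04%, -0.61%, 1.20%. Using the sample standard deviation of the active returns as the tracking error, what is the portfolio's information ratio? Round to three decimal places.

Mean return r̄ = -1.140 / 8 = -0.1425%
Sample σ = √[Σ(r − r̄)² / 7] = √[5.2456 / 7] = √0.7494 = 0.8657%
IR = r̄ / tracking error = -0.1425 / 0.8657 = -0.1646

-0.165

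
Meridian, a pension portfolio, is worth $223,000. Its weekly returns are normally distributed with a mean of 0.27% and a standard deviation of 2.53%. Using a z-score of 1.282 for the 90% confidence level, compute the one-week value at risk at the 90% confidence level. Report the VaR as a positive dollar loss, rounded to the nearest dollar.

Return at the 90% tail: μ − z·σ = 0.27% − 1.282 × 2.53% = 0.27 − 3.24346 = -2.97346%
VaR = −(-2.97346%) × $223,000 = 2.97346% × $223,000 = $6,631

$6,631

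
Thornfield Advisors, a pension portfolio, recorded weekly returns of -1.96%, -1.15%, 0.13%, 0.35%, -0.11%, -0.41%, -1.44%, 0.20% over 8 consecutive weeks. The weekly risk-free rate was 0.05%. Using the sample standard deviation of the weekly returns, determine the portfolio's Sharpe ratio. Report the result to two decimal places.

-0.70

Mean return μ = -4.390 / 8 = -0.5488%
Σ(r − μ)² = (-1.96 − (-0.5488))² + (-1.15 − (-0.5488))² + … = 5.1883
sample σ = √(5.1883 / 7) = √0.7412 = 0.8609%
Sharpe = (μ − rf) / σ = (-0.5488 − 0.05) / 0.8609 = -0.5988 / 0.8609 = -0.6956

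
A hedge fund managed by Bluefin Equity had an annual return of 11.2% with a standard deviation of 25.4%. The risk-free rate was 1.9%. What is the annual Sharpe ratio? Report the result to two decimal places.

Sharpe = (Rp − Rf) / σp = (11.2% − 1.9%) / 25.4% = 9.30% / 25.4% = 0.3661

0.37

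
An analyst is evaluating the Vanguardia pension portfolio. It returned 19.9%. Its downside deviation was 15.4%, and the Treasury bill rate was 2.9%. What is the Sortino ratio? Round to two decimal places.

1.10

Sortino = (Rp − Rf) / σd = (19.9% − 2.9%) / 15.4% = 17.00% / 15.4% = 1.1039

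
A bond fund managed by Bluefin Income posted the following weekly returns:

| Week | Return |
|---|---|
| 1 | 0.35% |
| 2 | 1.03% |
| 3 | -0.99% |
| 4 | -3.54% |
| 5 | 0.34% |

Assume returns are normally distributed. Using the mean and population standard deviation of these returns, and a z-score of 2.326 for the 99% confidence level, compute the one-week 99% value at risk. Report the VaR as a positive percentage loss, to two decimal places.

4.35

μ = (0.35 + 1.03 − 0.99 − 3.54 + 0.34) / 5 = -0.5620%
Σ(r − μ)² = (0.35 − (-0.5620))² + (1.03 − (-0.5620))² + (-0.99 − (-0.5620))² + … = 13.2315
population σ = √(13.2315 / 5) = √2.6463 = 1.6267%
VaR = −(μ − z·σ) = −(-0.5620 − 2.326 × 1.6267) = −(-4.3457) = 4.3457%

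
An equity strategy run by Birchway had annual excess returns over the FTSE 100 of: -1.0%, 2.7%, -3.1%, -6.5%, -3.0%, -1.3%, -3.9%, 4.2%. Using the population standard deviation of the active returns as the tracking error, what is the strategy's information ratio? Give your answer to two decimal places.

-0.45

Mean return r̄ = -11.90 / 8 = -1.4875%
Σ(r − r̄)² = (-1 − (-1.4875))² + (2.7 − (-1.4875))² + … = 85.9888
σ = √[85.9888 / 8] = 3.2785%
IR = r̄ / tracking error = -1.4875 / 3.2785 = -0.4537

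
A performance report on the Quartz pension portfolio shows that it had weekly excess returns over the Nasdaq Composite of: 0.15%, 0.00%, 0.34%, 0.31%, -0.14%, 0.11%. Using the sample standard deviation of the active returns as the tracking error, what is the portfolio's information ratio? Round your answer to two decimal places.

r̄ = (0.15 + 0 + 0.34 + 0.31 − 0.14 + 0.11) / 6 = 0.1283%
Σ(r − r̄)² = 0.1671; sample σ = √(0.1671/5) = 0.1828%
IR = r̄ / tracking error = 0.1283 / 0.1828 = 0.7019

0.70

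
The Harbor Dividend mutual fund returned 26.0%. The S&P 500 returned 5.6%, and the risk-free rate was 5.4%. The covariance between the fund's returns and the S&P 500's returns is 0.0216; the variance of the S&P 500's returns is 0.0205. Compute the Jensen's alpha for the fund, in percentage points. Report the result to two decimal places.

20.39

β = Cov / Var = 0.0216 / 0.0205 = 1.0537
E[R] = Rf + β(Rm − Rf) = 5.4% + 1.0537 × (5.6% − 5.4%) = 5.6107%
α = Rp − E[R] = 26.0% − 5.6107% = 20.3893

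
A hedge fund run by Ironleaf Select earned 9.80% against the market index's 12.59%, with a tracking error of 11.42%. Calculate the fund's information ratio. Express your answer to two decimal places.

-0.24

IR = (Rp − Rb) / TE = (9.80% − 12.59%) / 11.42% = -2.79% / 11.42% = -0.2443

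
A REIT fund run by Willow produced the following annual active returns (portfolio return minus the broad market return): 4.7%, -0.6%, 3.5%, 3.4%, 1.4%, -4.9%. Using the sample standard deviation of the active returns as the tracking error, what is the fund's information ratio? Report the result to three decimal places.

0.353

r̄ = (4.7 − 0.6 + 3.5 + 3.4 + 1.4 − 4.9) / 6 = 1.2500%
Σ(r − r̄)² = (4.7 − 1.2500)² + (-0.6 − 1.2500)² + (3.5 − 1.2500)² + … = 62.8550
sample σ = √(62.8550 / 5) = √12.5710 = 3.5456%
IR = r̄ / tracking error = 1.2500 / 3.5456 = 0.3525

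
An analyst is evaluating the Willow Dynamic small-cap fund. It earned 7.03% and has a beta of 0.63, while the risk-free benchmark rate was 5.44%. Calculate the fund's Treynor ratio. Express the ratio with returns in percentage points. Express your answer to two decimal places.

Treynor = (Rp − Rf) / β = (7.03% − 5.44%) / 0.63 = 1.59 / 0.63 = 2.5238

2.52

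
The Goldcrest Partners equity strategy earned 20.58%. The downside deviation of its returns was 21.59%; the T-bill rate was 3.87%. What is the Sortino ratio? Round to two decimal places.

0.77

Sortino = (Rp − Rf) / σd = (20.58% − 3.87%) / 21.59% = 16.71% / 21.59% = 0.7740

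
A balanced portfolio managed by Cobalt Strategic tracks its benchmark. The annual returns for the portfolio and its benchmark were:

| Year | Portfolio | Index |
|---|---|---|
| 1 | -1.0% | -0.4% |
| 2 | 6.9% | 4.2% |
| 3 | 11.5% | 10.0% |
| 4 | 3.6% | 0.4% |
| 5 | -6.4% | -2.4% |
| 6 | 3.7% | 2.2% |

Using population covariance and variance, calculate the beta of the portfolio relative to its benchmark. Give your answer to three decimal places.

1.320

r̄p = 3.0500%,  r̄m = 2.3333%
Cov = Σ(rp − r̄p)(rm − r̄m) / 6 = 21.1033
Var(rm) = Σ(rm − r̄m)² / 6 = 15.9822
β = Cov / Var = 21.1033 / 15.9822 = 1.3204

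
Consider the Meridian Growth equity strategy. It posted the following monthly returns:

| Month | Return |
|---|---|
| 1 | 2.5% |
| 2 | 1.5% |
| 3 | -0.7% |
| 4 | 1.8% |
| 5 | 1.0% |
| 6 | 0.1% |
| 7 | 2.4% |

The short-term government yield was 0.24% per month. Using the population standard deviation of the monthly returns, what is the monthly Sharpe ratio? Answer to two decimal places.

0.90

r̄ = (2.5 + 1.5 − 0.7 + 1.8 + 1 + 0.1 + 2.4) / 7 = 1.2286%
Population std dev = √[8.4343 / 7] = 1.0977%
Sharpe = (r̄ − rf) / σ = (1.2286 − 0.24) / 1.0977 = 0.9886 / 1.0977 = 0.9006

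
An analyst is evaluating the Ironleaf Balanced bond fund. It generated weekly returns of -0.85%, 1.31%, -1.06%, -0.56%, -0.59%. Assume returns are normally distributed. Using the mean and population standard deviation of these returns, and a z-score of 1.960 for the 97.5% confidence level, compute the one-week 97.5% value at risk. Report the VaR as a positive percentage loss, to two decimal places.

2.02

μ = (-0.85 + 1.31 − 1.06 − 0.56 − 0.59) / 5 = -1.750 / 5 = -0.3500%
Population std dev = √[3.6114 / 5] = 0.8499%
VaR = −(μ − z·σ) = −(-0.3500 − 1.960 × 0.8499) = −(-2.0158) = 2.0158%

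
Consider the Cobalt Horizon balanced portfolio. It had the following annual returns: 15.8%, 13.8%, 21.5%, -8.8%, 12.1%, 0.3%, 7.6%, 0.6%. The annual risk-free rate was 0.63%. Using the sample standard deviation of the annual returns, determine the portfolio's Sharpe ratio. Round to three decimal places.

0.729

Mean return r̄ = 62.90 / 8 = 7.8625%
Sample σ = √[Σ(r − r̄)² / 7] = √[689.8388 / 7] = √98.5484 = 9.9272%
Sharpe = (r̄ − rf) / σ = (7.8625 − 0.63) / 9.9272 = 7.2325 / 9.9272 = 0.7286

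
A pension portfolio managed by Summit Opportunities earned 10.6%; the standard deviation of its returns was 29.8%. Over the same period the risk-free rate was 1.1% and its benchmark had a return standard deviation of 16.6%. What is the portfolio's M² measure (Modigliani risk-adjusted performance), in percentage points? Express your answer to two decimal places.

6.39

Sharpe = (Rp − Rf) / σp = (10.6% − 1.1%) / 29.8% = 0.3188
M² = Rf + Sharpe × σm = 1.1% + 0.3188 × 16.6% = 6.3921%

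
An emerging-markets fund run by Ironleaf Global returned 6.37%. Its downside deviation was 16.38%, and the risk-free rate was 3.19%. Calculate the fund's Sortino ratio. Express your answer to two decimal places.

0.19

Sortino = (Rp − Rf) / σd = (6.37% − 3.19%) / 16.38% = 3.18% / 16.38% = 0.1941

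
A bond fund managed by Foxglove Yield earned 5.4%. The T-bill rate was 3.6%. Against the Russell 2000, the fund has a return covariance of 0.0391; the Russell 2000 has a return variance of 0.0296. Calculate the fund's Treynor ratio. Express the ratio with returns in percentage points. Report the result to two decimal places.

β = Cov / Var = 0.0391 / 0.0296 = 1.3209
Treynor = (Rp − Rf) / β = (5.4% − 3.6%) / 1.3209 = 1.80 / 1.3209 = 1.3627

1.36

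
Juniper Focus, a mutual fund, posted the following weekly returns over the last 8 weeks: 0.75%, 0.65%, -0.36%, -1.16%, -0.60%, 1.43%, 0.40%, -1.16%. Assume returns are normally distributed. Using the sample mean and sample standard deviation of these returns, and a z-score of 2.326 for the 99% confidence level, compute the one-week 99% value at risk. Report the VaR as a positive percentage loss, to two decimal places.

μ = (0.75 + 0.65 − 0.36 − 1.16 − 0.6 + 1.43 + 0.4 − 1.16) / 8 = -0.050 / 8 = -0.0063%
Sample std dev = √[6.3704 / 7] = 0.9540%
VaR = −(μ − z·σ) = −(-0.0063 − 2.326 × 0.9540) = −(-2.2253) = 2.2253%

2.23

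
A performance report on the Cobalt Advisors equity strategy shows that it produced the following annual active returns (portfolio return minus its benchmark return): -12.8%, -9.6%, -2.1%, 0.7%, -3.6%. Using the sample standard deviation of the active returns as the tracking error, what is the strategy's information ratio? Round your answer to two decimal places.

μ = (-12.8 − 9.6 − 2.1 + 0.7 − 3.6) / 5 = -27.40 / 5 = -5.4800%
Σ(r − μ)² = 123.7080; sample σ = √(123.7080/4) = 5.5612%
IR = μ / tracking error = -5.4800 / 5.5612 = -0.9854

-0.99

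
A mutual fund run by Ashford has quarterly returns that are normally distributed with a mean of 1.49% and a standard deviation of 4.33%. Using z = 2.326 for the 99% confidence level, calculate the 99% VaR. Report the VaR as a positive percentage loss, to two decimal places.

8.58

VaR (as % loss) = −(μ − z·σ) = −(1.49% − 2.326 × 4.33%) = −(-8.58158%) = 8.58158%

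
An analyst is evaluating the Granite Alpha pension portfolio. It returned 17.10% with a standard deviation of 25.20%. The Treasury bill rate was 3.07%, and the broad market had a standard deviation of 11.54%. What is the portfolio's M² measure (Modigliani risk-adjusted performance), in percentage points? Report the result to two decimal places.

Sharpe = (Rp − Rf) / σp = (17.10% − 3.07%) / 25.20% = 0.5567
M² = Rf + Sharpe × σm = 3.07% + 0.5567 × 11.54% = 9.4943%

9.49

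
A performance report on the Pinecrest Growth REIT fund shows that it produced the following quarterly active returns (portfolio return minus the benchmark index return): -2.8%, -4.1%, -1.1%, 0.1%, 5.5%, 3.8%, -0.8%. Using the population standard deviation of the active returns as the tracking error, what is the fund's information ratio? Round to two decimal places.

r̄ = (-2.8 − 4.1 − 1.1 + 0.1 + 5.5 + 3.8 − 0.8) / 7 = 0.60 / 7 = 0.0857%
Population σ = √[Σ(r − r̄)² / 7] = √[71.1486 / 7] = √10.1641 = 3.1881%
IR = r̄ / tracking error = 0.0857 / 3.1881 = 0.0269

0.03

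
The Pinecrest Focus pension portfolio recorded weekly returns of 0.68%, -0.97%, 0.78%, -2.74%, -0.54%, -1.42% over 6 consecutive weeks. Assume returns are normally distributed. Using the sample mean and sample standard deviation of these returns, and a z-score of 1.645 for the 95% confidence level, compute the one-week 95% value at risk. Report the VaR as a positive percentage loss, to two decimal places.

2.89

μ = (0.68 − 0.97 + 0.78 − 2.74 − 0.54 − 1.42) / 6 = -0.7017%
Σ(r − μ)² = 8.8733; sample σ = √(8.8733/5) = 1.3322%
VaR = −(μ − z·σ) = −(-0.7017 − 1.645 × 1.3322) = −(-2.8932) = 2.8932%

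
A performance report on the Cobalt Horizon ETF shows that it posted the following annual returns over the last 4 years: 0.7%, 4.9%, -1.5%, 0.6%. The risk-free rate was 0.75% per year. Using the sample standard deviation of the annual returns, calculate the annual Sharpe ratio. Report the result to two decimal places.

Mean return μ = 4.70 / 4 = 1.1750%
Σ(r − μ)² = (0.7 − 1.1750)² + (4.9 − 1.1750)² + … = 21.5875
sample σ = √(21.5875 / 3) = √7.1958 = 2.6825%
Sharpe = (μ − rf) / σ = (1.1750 − 0.75) / 2.6825 = 0.4250 / 2.6825 = 0.1584

0.16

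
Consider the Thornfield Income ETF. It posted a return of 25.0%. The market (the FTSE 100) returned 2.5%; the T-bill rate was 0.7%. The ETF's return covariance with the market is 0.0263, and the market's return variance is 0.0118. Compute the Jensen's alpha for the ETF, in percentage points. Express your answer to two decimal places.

20.29

β = Cov / Var = 0.0263 / 0.0118 = 2.2288
E[R] = Rf + β(Rm − Rf) = 0.7% + 2.2288 × (2.5% − 0.7%) = 4.7118%
α = Rp − E[R] = 25.0% − 4.7118% = 20.2882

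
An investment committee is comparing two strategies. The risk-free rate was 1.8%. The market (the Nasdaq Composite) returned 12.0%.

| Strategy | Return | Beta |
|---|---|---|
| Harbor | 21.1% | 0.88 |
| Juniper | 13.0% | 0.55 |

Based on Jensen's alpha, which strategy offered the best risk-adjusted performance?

Harbor: α = 21.1% − [1.8% + 0.88 × (12.0% − 1.8%)] = 10.324
Juniper: α = 13.0% − [1.8% + 0.55 × (12.0% − 1.8%)] = 5.590
Highest: Harbor (10.324).

Harbor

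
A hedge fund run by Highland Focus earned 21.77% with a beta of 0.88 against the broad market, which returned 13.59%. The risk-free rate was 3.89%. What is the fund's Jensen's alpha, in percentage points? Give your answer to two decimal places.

9.34

CAPM expected return = Rf + β(Rm − Rf) = 3.89% + 0.88 × (13.59% − 3.89%) = 3.89 + 0.88 × 9.70 = 12.4260%
Jensen's α = Rp − E[R] = 21.77% − 12.4260% = 9.3440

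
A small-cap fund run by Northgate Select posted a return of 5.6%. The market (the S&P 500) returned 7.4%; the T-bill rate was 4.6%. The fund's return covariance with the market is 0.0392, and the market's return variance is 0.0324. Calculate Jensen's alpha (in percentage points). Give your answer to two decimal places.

-2.39

β = Cov / Var = 0.0392 / 0.0324 = 1.2099
E[R] = Rf + β(Rm − Rf) = 4.6% + 1.2099 × (7.4% − 4.6%) = 7.9877%
α = Rp − E[R] = 5.6% − 7.9877% = -2.3877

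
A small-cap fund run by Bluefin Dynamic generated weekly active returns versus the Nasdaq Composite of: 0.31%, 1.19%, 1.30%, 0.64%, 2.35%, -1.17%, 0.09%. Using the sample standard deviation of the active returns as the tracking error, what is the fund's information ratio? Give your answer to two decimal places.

0.61

μ = (0.31 + 1.19 + 1.3 + 0.64 + 2.35 − 1.17 + 0.09) / 7 = 0.6729%
Sample σ = √[Σ(r − μ)² / 6] = √[7.3421 / 6] = √1.2237 = 1.1062%
IR = μ / tracking error = 0.6729 / 1.1062 = 0.6083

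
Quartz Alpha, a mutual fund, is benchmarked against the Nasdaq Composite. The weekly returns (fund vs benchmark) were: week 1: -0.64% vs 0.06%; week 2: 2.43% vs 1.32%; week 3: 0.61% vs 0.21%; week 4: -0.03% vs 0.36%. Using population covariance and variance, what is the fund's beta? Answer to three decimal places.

r̄p = 0.5925%,  r̄m = 0.4875%
Cov = Σ(rp − r̄p)(rm − r̄m) / 4 = 0.5328
Var(rm) = Σ(rm − r̄m)² / 4 = 0.2423
β = Cov / Var = 0.5328 / 0.2423 = 2.1989

2.199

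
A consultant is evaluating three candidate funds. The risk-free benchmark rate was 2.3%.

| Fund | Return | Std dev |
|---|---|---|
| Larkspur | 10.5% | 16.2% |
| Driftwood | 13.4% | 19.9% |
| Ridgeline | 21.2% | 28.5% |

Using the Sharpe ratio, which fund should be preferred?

Ridgeline

Larkspur: Sharpe ratio = (10.5% − 2.3%) / 16.2% = 0.506
Driftwood: Sharpe ratio = (13.4% − 2.3%) / 19.9% = 0.558
Ridgeline: Sharpe ratio = (21.2% − 2.3%) / 28.5% = 0.663
Highest: Ridgeline (0.663).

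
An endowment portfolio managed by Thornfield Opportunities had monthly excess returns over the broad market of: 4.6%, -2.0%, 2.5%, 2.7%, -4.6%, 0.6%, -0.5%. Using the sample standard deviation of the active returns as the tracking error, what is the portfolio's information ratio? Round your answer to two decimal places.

0.15

r̄ = (4.6 − 2 + 2.5 + 2.7 − 4.6 + 0.6 − 0.5) / 7 = 0.4714%
Σ(r − r̄)² = (4.6 − 0.4714)² + (-2 − 0.4714)² + … = 58.9143
sample σ = √(58.9143 / 6) = √9.8191 = 3.1335%
IR = r̄ / tracking error = 0.4714 / 3.1335 = 0.1504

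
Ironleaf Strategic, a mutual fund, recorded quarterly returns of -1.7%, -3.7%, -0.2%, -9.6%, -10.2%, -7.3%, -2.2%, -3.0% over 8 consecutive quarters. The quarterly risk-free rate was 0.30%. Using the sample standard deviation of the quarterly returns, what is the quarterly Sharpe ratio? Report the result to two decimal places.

r̄ = (-1.7 − 3.7 − 0.2 − 9.6 − 10.2 − 7.3 − 2.2 − 3) / 8 = -4.7375%
Sample σ = √[Σ(r − r̄)² / 7] = √[100.3988 / 7] = √14.3427 = 3.7872%
Sharpe = (r̄ − rf) / σ = (-4.7375 − 0.3) / 3.7872 = -5.0375 / 3.7872 = -1.3301

-1.33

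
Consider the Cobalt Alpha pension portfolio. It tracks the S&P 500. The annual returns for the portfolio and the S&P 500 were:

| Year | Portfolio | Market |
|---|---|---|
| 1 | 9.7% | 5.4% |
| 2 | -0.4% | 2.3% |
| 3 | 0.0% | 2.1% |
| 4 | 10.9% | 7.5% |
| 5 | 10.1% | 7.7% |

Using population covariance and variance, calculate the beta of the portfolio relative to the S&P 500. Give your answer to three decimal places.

r̄p = 6.0600%,  r̄m = 5.0000%
Cov = Σ(rp − r̄p)(rm − r̄m) / 5 = 11.8960
Var(rm) = Σ(rm − r̄m)² / 5 = 5.8800
β = Cov / Var = 11.8960 / 5.8800 = 2.0231

2.023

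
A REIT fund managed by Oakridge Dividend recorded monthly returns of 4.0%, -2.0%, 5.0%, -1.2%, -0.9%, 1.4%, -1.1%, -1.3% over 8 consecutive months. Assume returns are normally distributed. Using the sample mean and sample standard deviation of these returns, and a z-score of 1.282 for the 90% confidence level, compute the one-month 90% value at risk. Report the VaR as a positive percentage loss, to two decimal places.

2.95

r̄ = (4 − 2 + 5 − 1.2 − 0.9 + 1.4 − 1.1 − 1.3) / 8 = 0.4875%
Sample std dev = √[50.2088 / 7] = 2.6782%
VaR = −(r̄ − z·σ) = −(0.4875 − 1.282 × 2.6782) = −(-2.9460) = 2.9460%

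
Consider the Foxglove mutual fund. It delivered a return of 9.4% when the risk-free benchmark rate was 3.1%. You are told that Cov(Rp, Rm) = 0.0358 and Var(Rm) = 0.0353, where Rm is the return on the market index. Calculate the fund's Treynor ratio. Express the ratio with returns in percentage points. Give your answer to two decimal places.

6.21

β = Cov / Var = 0.0358 / 0.0353 = 1.0142
Treynor = (Rp − Rf) / β = (9.4% − 3.1%) / 1.0142 = 6.30 / 1.0142 = 6.2118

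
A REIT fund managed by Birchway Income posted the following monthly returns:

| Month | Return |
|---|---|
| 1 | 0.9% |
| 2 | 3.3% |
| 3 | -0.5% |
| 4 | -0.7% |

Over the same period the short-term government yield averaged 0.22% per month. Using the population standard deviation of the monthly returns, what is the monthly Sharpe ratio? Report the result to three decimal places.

0.332

r̄ = (0.9 + 3.3 − 0.5 − 0.7) / 4 = 0.7500%
Population std dev = √[10.1900 / 4] = 1.5961%
Sharpe = (r̄ − rf) / σ = (0.7500 − 0.22) / 1.5961 = 0.5300 / 1.5961 = 0.3321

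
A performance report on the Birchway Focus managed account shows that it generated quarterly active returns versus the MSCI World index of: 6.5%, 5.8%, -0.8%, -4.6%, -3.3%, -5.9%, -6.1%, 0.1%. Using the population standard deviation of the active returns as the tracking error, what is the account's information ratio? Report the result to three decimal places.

-0.224

r̄ = (6.5 + 5.8 − 0.8 − 4.6 − 3.3 − 5.9 − 6.1 + 0.1) / 8 = -1.0375%
Population std dev = √[171.9988 / 8] = 4.6368%
IR = r̄ / tracking error = -1.0375 / 4.6368 = -0.2238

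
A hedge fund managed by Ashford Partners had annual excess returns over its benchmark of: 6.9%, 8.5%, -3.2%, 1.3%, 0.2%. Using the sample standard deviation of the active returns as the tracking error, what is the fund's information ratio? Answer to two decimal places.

0.56

r̄ = (6.9 + 8.5 − 3.2 + 1.3 + 0.2) / 5 = 2.7400%
Σ(r − r̄)² = (6.9 − 2.7400)² + (8.5 − 2.7400)² + … = 94.2920
σ = √[94.2920 / 4] = 4.8552%
IR = r̄ / tracking error = 2.7400 / 4.8552 = 0.5643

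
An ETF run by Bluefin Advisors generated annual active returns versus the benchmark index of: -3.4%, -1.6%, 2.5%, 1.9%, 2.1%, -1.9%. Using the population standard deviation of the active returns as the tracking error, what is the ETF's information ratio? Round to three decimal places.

μ = (-3.4 − 1.6 + 2.5 + 1.9 + 2.1 − 1.9) / 6 = -0.40 / 6 = -0.0667%
Population σ = √[Σ(r − μ)² / 6] = √[31.9733 / 6] = √5.3289 = 2.3084%
IR = μ / tracking error = -0.0667 / 2.3084 = -0.0289

-0.029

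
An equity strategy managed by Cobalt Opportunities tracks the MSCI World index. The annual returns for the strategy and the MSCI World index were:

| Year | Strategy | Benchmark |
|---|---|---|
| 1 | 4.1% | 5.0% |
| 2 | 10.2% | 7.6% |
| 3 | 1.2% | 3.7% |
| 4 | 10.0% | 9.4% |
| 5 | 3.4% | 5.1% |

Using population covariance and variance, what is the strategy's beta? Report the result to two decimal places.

r̄p = 5.7800%,  r̄m = 6.1600%
Cov = Σ(rp − r̄p)(rm − r̄m) / 5 = 7.1552
Var(rm) = Σ(rm − r̄m)² / 5 = 4.2184
β = Cov / Var = 7.1552 / 4.2184 = 1.6962

1.70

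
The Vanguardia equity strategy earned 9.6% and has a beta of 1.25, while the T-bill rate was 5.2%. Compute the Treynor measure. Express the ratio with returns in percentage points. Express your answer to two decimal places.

Treynor = (Rp − Rf) / β = (9.6% − 5.2%) / 1.25 = 4.40 / 1.25 = 3.5200

3.52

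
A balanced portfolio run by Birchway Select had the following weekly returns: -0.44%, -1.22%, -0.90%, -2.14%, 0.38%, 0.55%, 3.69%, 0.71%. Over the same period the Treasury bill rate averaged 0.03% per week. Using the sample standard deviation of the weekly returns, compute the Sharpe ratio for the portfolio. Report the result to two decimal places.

0.03

r̄ = (-0.44 − 1.22 − 0.9 − 2.14 + 0.38 + 0.55 + 3.69 + 0.71) / 8 = 0.0788%
Σ(r − r̄)² = 21.5891; sample σ = √(21.5891/7) = 1.7562%
Sharpe = (r̄ − rf) / σ = (0.0788 − 0.03) / 1.7562 = 0.0488 / 1.7562 = 0.0278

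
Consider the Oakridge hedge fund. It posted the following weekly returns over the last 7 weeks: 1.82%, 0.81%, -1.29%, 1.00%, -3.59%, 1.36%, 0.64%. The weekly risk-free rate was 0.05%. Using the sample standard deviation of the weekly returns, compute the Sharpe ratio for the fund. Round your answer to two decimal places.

0.03

Mean return r̄ = 0.750 / 7 = 0.1071%
Σ(r − r̄)² = (1.82 − 0.1071)² + (0.81 − 0.1071)² + (-1.29 − 0.1071)² + … = 21.6995
sample σ = √(21.6995 / 6) = √3.6166 = 1.9017%
Sharpe = (r̄ − rf) / σ = (0.1071 − 0.05) / 1.9017 = 0.0571 / 1.9017 = 0.0300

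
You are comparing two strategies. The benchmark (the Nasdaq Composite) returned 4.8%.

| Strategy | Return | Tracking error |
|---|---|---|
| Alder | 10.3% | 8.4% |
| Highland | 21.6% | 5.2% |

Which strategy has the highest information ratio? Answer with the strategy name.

Alder: IR = (10.3% − 4.8%) / 8.4% = 0.655
Highland: IR = (21.6% − 4.8%) / 5.2% = 3.231
Highest: Highland (3.231).

Highland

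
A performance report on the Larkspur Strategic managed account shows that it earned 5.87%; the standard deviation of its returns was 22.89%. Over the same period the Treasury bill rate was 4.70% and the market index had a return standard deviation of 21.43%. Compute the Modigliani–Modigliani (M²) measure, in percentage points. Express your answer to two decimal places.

5.80

Sharpe = (Rp − Rf) / σp = (5.87% − 4.70%) / 22.89% = 0.0511
M² = Rf + Sharpe × σm = 4.70% + 0.0511 × 21.43% = 5.7951%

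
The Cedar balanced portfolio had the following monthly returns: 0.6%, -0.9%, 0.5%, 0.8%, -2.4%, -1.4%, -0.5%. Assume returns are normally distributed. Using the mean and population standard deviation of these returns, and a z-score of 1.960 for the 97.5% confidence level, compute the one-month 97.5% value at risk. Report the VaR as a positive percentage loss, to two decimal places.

μ = (0.6 − 0.9 + 0.5 + 0.8 − 2.4 − 1.4 − 0.5) / 7 = -0.4714%
Σ(r − μ)² = 8.4743; population σ = √(8.4743/7) = 1.1003%
VaR = −(μ − z·σ) = −(-0.4714 − 1.960 × 1.1003) = −(-2.6280) = 2.6280%

2.63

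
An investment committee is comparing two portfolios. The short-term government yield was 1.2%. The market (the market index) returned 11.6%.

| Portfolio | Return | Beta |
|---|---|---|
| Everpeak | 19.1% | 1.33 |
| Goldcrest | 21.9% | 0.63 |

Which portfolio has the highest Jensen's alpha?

Goldcrest

Everpeak: α = 19.1% − [1.2% + 1.33 × (11.6% − 1.2%)] = 4.068
Goldcrest: α = 21.9% − [1.2% + 0.63 × (11.6% − 1.2%)] = 14.148
Highest: Goldcrest (14.148).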